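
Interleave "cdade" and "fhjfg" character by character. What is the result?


Interleaving "cdade" and "fhjfg":
  Position 0: 'c' from first, 'f' from second => "cf"
  Position 1: 'd' from first, 'h' from second => "dh"
  Position 2: 'a' from first, 'j' from second => "aj"
  Position 3: 'd' from first, 'f' from second => "df"
  Position 4: 'e' from first, 'g' from second => "eg"
Result: cfdhajdfeg

cfdhajdfeg


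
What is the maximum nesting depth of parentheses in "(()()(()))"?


Input: "(()()(()))"
Tracking depth:
  Position 0 '(': depth becomes 1
  Position 1 '(': depth becomes 2
  Position 2 ')': depth becomes 1
  Position 3 '(': depth becomes 2
  Position 4 ')': depth becomes 1
  Position 5 '(': depth becomes 2
  Position 6 '(': depth becomes 3
  Position 7 ')': depth becomes 2
  Position 8 ')': depth becomes 1
  Position 9 ')': depth becomes 0
Maximum depth reached: 3

3


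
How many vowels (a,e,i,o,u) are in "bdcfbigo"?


Input: bdcfbigo
Checking each character:
  'b' at position 0: consonant
  'd' at position 1: consonant
  'c' at position 2: consonant
  'f' at position 3: consonant
  'b' at position 4: consonant
  'i' at position 5: vowel (running total: 1)
  'g' at position 6: consonant
  'o' at position 7: vowel (running total: 2)
Total vowels: 2

2


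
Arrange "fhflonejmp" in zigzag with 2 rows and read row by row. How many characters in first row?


Zigzag "fhflonejmp" into 2 rows:
Placing characters:
  'f' => row 0
  'h' => row 1
  'f' => row 0
  'l' => row 1
  'o' => row 0
  'n' => row 1
  'e' => row 0
  'j' => row 1
  'm' => row 0
  'p' => row 1
Rows:
  Row 0: "ffoem"
  Row 1: "hlnjp"
First row length: 5

5


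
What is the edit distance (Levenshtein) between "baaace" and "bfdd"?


Computing edit distance: "baaace" -> "bfdd"
DP table:
           b    f    d    d
      0    1    2    3    4
  b   1    0    1    2    3
  a   2    1    1    2    3
  a   3    2    2    2    3
  a   4    3    3    3    3
  c   5    4    4    4    4
  e   6    5    5    5    5
Edit distance = dp[6][4] = 5

5


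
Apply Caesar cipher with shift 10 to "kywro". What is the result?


Caesar cipher: shift "kywro" by 10
  'k' (pos 10) + 10 = pos 20 = 'u'
  'y' (pos 24) + 10 = pos 8 = 'i'
  'w' (pos 22) + 10 = pos 6 = 'g'
  'r' (pos 17) + 10 = pos 1 = 'b'
  'o' (pos 14) + 10 = pos 24 = 'y'
Result: uigby

uigby


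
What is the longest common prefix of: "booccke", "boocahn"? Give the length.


Words: booccke, boocahn
  Position 0: all 'b' => match
  Position 1: all 'o' => match
  Position 2: all 'o' => match
  Position 3: all 'c' => match
  Position 4: ('c', 'a') => mismatch, stop
LCP = "booc" (length 4)

4


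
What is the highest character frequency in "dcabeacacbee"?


Input: dcabeacacbee
Character counts:
  'a': 3
  'b': 2
  'c': 3
  'd': 1
  'e': 3
Maximum frequency: 3

3


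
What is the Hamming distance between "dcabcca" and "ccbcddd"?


Comparing "dcabcca" and "ccbcddd" position by position:
  Position 0: 'd' vs 'c' => differ
  Position 1: 'c' vs 'c' => same
  Position 2: 'a' vs 'b' => differ
  Position 3: 'b' vs 'c' => differ
  Position 4: 'c' vs 'd' => differ
  Position 5: 'c' vs 'd' => differ
  Position 6: 'a' vs 'd' => differ
Total differences (Hamming distance): 6

6


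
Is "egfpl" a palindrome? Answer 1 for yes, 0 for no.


Input: egfpl
Reversed: lpfge
  Compare pos 0 ('e') with pos 4 ('l'): MISMATCH
  Compare pos 1 ('g') with pos 3 ('p'): MISMATCH
Result: not a palindrome

0


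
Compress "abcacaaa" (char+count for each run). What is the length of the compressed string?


Input: abcacaaa
Runs:
  'a' x 1 => "a1"
  'b' x 1 => "b1"
  'c' x 1 => "c1"
  'a' x 1 => "a1"
  'c' x 1 => "c1"
  'a' x 3 => "a3"
Compressed: "a1b1c1a1c1a3"
Compressed length: 12

12


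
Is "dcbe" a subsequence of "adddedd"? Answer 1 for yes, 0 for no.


Check if "dcbe" is a subsequence of "adddedd"
Greedy scan:
  Position 0 ('a'): no match needed
  Position 1 ('d'): matches sub[0] = 'd'
  Position 2 ('d'): no match needed
  Position 3 ('d'): no match needed
  Position 4 ('e'): no match needed
  Position 5 ('d'): no match needed
  Position 6 ('d'): no match needed
Only matched 1/4 characters => not a subsequence

0


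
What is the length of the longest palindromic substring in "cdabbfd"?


Input: "cdabbfd"
Checking substrings for palindromes:
  [3:5] "bb" (len 2) => palindrome
Longest palindromic substring: "bb" with length 2

2


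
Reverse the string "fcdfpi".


Input: fcdfpi
Reading characters right to left:
  Position 5: 'i'
  Position 4: 'p'
  Position 3: 'f'
  Position 2: 'd'
  Position 1: 'c'
  Position 0: 'f'
Reversed: ipfdcf

ipfdcf


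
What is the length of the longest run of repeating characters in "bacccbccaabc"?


Input: "bacccbccaabc"
Scanning for longest run:
  Position 1 ('a'): new char, reset run to 1
  Position 2 ('c'): new char, reset run to 1
  Position 3 ('c'): continues run of 'c', length=2
  Position 4 ('c'): continues run of 'c', length=3
  Position 5 ('b'): new char, reset run to 1
  Position 6 ('c'): new char, reset run to 1
  Position 7 ('c'): continues run of 'c', length=2
  Position 8 ('a'): new char, reset run to 1
  Position 9 ('a'): continues run of 'a', length=2
  Position 10 ('b'): new char, reset run to 1
  Position 11 ('c'): new char, reset run to 1
Longest run: 'c' with length 3

3


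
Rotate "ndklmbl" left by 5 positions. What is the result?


Input: "ndklmbl", rotate left by 5
First 5 characters: "ndklm"
Remaining characters: "bl"
Concatenate remaining + first: "bl" + "ndklm" = "blndklm"

blndklm


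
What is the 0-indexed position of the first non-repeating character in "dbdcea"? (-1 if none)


Input: dbdcea
Character frequencies:
  'a': 1
  'b': 1
  'c': 1
  'd': 2
  'e': 1
Scanning left to right for freq == 1:
  Position 0 ('d'): freq=2, skip
  Position 1 ('b'): unique! => answer = 1

1


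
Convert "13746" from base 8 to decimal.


Input: "13746" in base 8
Positional expansion:
  Digit '1' (value 1) x 8^4 = 4096
  Digit '3' (value 3) x 8^3 = 1536
  Digit '7' (value 7) x 8^2 = 448
  Digit '4' (value 4) x 8^1 = 32
  Digit '6' (value 6) x 8^0 = 6
Sum = 6118

6118


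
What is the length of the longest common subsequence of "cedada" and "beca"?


LCS of "cedada" and "beca"
DP table:
           b    e    c    a
      0    0    0    0    0
  c   0    0    0    1    1
  e   0    0    1    1    1
  d   0    0    1    1    1
  a   0    0    1    1    2
  d   0    0    1    1    2
  a   0    0    1    1    2
LCS length = dp[6][4] = 2

2


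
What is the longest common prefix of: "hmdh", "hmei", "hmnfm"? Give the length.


Words: hmdh, hmei, hmnfm
  Position 0: all 'h' => match
  Position 1: all 'm' => match
  Position 2: ('d', 'e', 'n') => mismatch, stop
LCP = "hm" (length 2)

2


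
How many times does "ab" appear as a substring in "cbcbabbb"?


Searching for "ab" in "cbcbabbb"
Scanning each position:
  Position 0: "cb" => no
  Position 1: "bc" => no
  Position 2: "cb" => no
  Position 3: "ba" => no
  Position 4: "ab" => MATCH
  Position 5: "bb" => no
  Position 6: "bb" => no
Total occurrences: 1

1


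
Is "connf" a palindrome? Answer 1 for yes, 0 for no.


Input: connf
Reversed: fnnoc
  Compare pos 0 ('c') with pos 4 ('f'): MISMATCH
  Compare pos 1 ('o') with pos 3 ('n'): MISMATCH
Result: not a palindrome

0


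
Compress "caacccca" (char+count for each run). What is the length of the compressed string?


Input: caacccca
Runs:
  'c' x 1 => "c1"
  'a' x 2 => "a2"
  'c' x 4 => "c4"
  'a' x 1 => "a1"
Compressed: "c1a2c4a1"
Compressed length: 8

8


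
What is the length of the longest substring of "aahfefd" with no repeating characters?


Input: "aahfefd"
Sliding window (track last position of each char):
  Position 0 ('a'): window [0,0] length 1 -- new best
  Position 1 ('a'): repeat (last at 0), move window start to 1
  Position 1 ('a'): window [1,1] length 1
  Position 2 ('h'): window [1,2] length 2 -- new best
  Position 3 ('f'): window [1,3] length 3 -- new best
  Position 4 ('e'): window [1,4] length 4 -- new best
  Position 5 ('f'): repeat (last at 3), move window start to 4
  Position 5 ('f'): window [4,5] length 2
  Position 6 ('d'): window [4,6] length 3
Longest substring with no repeats: "ahfe" with length 4

4


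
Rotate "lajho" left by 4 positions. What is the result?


Input: "lajho", rotate left by 4
First 4 characters: "lajh"
Remaining characters: "o"
Concatenate remaining + first: "o" + "lajh" = "olajh"

olajh


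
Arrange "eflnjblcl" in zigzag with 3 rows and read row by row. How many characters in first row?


Zigzag "eflnjblcl" into 3 rows:
Placing characters:
  'e' => row 0
  'f' => row 1
  'l' => row 2
  'n' => row 1
  'j' => row 0
  'b' => row 1
  'l' => row 2
  'c' => row 1
  'l' => row 0
Rows:
  Row 0: "ejl"
  Row 1: "fnbc"
  Row 2: "ll"
First row length: 3

3


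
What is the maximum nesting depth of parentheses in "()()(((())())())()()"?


Input: "()()(((())())())()()"
Tracking depth:
  Position 0 '(': depth becomes 1
  Position 1 ')': depth becomes 0
  Position 2 '(': depth becomes 1
  Position 3 ')': depth becomes 0
  Position 4 '(': depth becomes 1
  Position 5 '(': depth becomes 2
  Position 6 '(': depth becomes 3
  Position 7 '(': depth becomes 4
  Position 8 ')': depth becomes 3
  Position 9 ')': depth becomes 2
  Position 10 '(': depth becomes 3
  Position 11 ')': depth becomes 2
  Position 12 ')': depth becomes 1
  Position 13 '(': depth becomes 2
  Position 14 ')': depth becomes 1
  Position 15 ')': depth becomes 0
  Position 16 '(': depth becomes 1
  Position 17 ')': depth becomes 0
  Position 18 '(': depth becomes 1
  Position 19 ')': depth becomes 0
Maximum depth reached: 4

4


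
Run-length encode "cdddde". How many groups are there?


Input: cdddde
Scanning for consecutive runs:
  Group 1: 'c' x 1 (positions 0-0)
  Group 2: 'd' x 4 (positions 1-4)
  Group 3: 'e' x 1 (positions 5-5)
Total groups: 3

3


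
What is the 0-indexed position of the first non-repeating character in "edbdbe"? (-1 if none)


Input: edbdbe
Character frequencies:
  'b': 2
  'd': 2
  'e': 2
Scanning left to right for freq == 1:
  Position 0 ('e'): freq=2, skip
  Position 1 ('d'): freq=2, skip
  Position 2 ('b'): freq=2, skip
  Position 3 ('d'): freq=2, skip
  Position 4 ('b'): freq=2, skip
  Position 5 ('e'): freq=2, skip
  No unique character found => answer = -1

-1


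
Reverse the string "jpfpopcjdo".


Input: jpfpopcjdo
Reading characters right to left:
  Position 9: 'o'
  Position 8: 'd'
  Position 7: 'j'
  Position 6: 'c'
  Position 5: 'p'
  Position 4: 'o'
  Position 3: 'p'
  Position 2: 'f'
  Position 1: 'p'
  Position 0: 'j'
Reversed: odjcpopfpj

odjcpopfpj


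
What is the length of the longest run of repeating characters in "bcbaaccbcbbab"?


Input: "bcbaaccbcbbab"
Scanning for longest run:
  Position 1 ('c'): new char, reset run to 1
  Position 2 ('b'): new char, reset run to 1
  Position 3 ('a'): new char, reset run to 1
  Position 4 ('a'): continues run of 'a', length=2
  Position 5 ('c'): new char, reset run to 1
  Position 6 ('c'): continues run of 'c', length=2
  Position 7 ('b'): new char, reset run to 1
  Position 8 ('c'): new char, reset run to 1
  Position 9 ('b'): new char, reset run to 1
  Position 10 ('b'): continues run of 'b', length=2
  Position 11 ('a'): new char, reset run to 1
  Position 12 ('b'): new char, reset run to 1
Longest run: 'a' with length 2

2


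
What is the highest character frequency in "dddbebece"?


Input: dddbebece
Character counts:
  'b': 2
  'c': 1
  'd': 3
  'e': 3
Maximum frequency: 3

3


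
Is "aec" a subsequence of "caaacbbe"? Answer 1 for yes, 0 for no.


Check if "aec" is a subsequence of "caaacbbe"
Greedy scan:
  Position 0 ('c'): no match needed
  Position 1 ('a'): matches sub[0] = 'a'
  Position 2 ('a'): no match needed
  Position 3 ('a'): no match needed
  Position 4 ('c'): no match needed
  Position 5 ('b'): no match needed
  Position 6 ('b'): no match needed
  Position 7 ('e'): matches sub[1] = 'e'
Only matched 2/3 characters => not a subsequence

0


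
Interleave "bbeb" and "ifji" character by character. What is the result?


Interleaving "bbeb" and "ifji":
  Position 0: 'b' from first, 'i' from second => "bi"
  Position 1: 'b' from first, 'f' from second => "bf"
  Position 2: 'e' from first, 'j' from second => "ej"
  Position 3: 'b' from first, 'i' from second => "bi"
Result: bibfejbi

bibfejbi


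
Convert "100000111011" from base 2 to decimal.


Input: "100000111011" in base 2
Positional expansion:
  Digit '1' (value 1) x 2^11 = 2048
  Digit '0' (value 0) x 2^10 = 0
  Digit '0' (value 0) x 2^9 = 0
  Digit '0' (value 0) x 2^8 = 0
  Digit '0' (value 0) x 2^7 = 0
  Digit '0' (value 0) x 2^6 = 0
  Digit '1' (value 1) x 2^5 = 32
  Digit '1' (value 1) x 2^4 = 16
  Digit '1' (value 1) x 2^3 = 8
  Digit '0' (value 0) x 2^2 = 0
  Digit '1' (value 1) x 2^1 = 2
  Digit '1' (value 1) x 2^0 = 1
Sum = 2107

2107


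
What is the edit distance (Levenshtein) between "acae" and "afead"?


Computing edit distance: "acae" -> "afead"
DP table:
           a    f    e    a    d
      0    1    2    3    4    5
  a   1    0    1    2    3    4
  c   2    1    1    2    3    4
  a   3    2    2    2    2    3
  e   4    3    3    2    3    3
Edit distance = dp[4][5] = 3

3


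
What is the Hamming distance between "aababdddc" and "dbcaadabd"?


Comparing "aababdddc" and "dbcaadabd" position by position:
  Position 0: 'a' vs 'd' => differ
  Position 1: 'a' vs 'b' => differ
  Position 2: 'b' vs 'c' => differ
  Position 3: 'a' vs 'a' => same
  Position 4: 'b' vs 'a' => differ
  Position 5: 'd' vs 'd' => same
  Position 6: 'd' vs 'a' => differ
  Position 7: 'd' vs 'b' => differ
  Position 8: 'c' vs 'd' => differ
Total differences (Hamming distance): 7

7


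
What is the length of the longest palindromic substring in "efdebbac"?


Input: "efdebbac"
Checking substrings for palindromes:
  [4:6] "bb" (len 2) => palindrome
Longest palindromic substring: "bb" with length 2

2


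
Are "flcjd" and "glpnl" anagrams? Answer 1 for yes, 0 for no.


Strings: "flcjd", "glpnl"
Sorted first:  cdfjl
Sorted second: gllnp
Differ at position 0: 'c' vs 'g' => not anagrams

0


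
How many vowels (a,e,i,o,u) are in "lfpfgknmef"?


Input: lfpfgknmef
Checking each character:
  'l' at position 0: consonant
  'f' at position 1: consonant
  'p' at position 2: consonant
  'f' at position 3: consonant
  'g' at position 4: consonant
  'k' at position 5: consonant
  'n' at position 6: consonant
  'm' at position 7: consonant
  'e' at position 8: vowel (running total: 1)
  'f' at position 9: consonant
Total vowels: 1

1


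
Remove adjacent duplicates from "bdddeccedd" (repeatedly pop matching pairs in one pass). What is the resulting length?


Input: bdddeccedd
Stack-based adjacent duplicate removal:
  Read 'b': push. Stack: b
  Read 'd': push. Stack: bd
  Read 'd': matches stack top 'd' => pop. Stack: b
  Read 'd': push. Stack: bd
  Read 'e': push. Stack: bde
  Read 'c': push. Stack: bdec
  Read 'c': matches stack top 'c' => pop. Stack: bde
  Read 'e': matches stack top 'e' => pop. Stack: bd
  Read 'd': matches stack top 'd' => pop. Stack: b
  Read 'd': push. Stack: bd
Final stack: "bd" (length 2)

2


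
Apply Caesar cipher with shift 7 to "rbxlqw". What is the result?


Caesar cipher: shift "rbxlqw" by 7
  'r' (pos 17) + 7 = pos 24 = 'y'
  'b' (pos 1) + 7 = pos 8 = 'i'
  'x' (pos 23) + 7 = pos 4 = 'e'
  'l' (pos 11) + 7 = pos 18 = 's'
  'q' (pos 16) + 7 = pos 23 = 'x'
  'w' (pos 22) + 7 = pos 3 = 'd'
Result: yiesxd

yiesxd


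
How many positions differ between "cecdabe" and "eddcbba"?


Comparing "cecdabe" and "eddcbba" position by position:
  Position 0: 'c' vs 'e' => DIFFER
  Position 1: 'e' vs 'd' => DIFFER
  Position 2: 'c' vs 'd' => DIFFER
  Position 3: 'd' vs 'c' => DIFFER
  Position 4: 'a' vs 'b' => DIFFER
  Position 5: 'b' vs 'b' => same
  Position 6: 'e' vs 'a' => DIFFER
Positions that differ: 6

6


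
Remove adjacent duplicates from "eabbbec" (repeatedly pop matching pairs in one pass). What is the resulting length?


Input: eabbbec
Stack-based adjacent duplicate removal:
  Read 'e': push. Stack: e
  Read 'a': push. Stack: ea
  Read 'b': push. Stack: eab
  Read 'b': matches stack top 'b' => pop. Stack: ea
  Read 'b': push. Stack: eab
  Read 'e': push. Stack: eabe
  Read 'c': push. Stack: eabec
Final stack: "eabec" (length 5)

5


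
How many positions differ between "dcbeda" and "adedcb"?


Comparing "dcbeda" and "adedcb" position by position:
  Position 0: 'd' vs 'a' => DIFFER
  Position 1: 'c' vs 'd' => DIFFER
  Position 2: 'b' vs 'e' => DIFFER
  Position 3: 'e' vs 'd' => DIFFER
  Position 4: 'd' vs 'c' => DIFFER
  Position 5: 'a' vs 'b' => DIFFER
Positions that differ: 6

6


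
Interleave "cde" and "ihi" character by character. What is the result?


Interleaving "cde" and "ihi":
  Position 0: 'c' from first, 'i' from second => "ci"
  Position 1: 'd' from first, 'h' from second => "dh"
  Position 2: 'e' from first, 'i' from second => "ei"
Result: cidhei

cidhei


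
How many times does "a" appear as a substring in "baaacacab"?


Searching for "a" in "baaacacab"
Scanning each position:
  Position 0: "b" => no
  Position 1: "a" => MATCH
  Position 2: "a" => MATCH
  Position 3: "a" => MATCH
  Position 4: "c" => no
  Position 5: "a" => MATCH
  Position 6: "c" => no
  Position 7: "a" => MATCH
  Position 8: "b" => no
Total occurrences: 5

5


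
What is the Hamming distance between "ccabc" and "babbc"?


Comparing "ccabc" and "babbc" position by position:
  Position 0: 'c' vs 'b' => differ
  Position 1: 'c' vs 'a' => differ
  Position 2: 'a' vs 'b' => differ
  Position 3: 'b' vs 'b' => same
  Position 4: 'c' vs 'c' => same
Total differences (Hamming distance): 3

3


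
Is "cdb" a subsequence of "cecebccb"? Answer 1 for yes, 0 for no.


Check if "cdb" is a subsequence of "cecebccb"
Greedy scan:
  Position 0 ('c'): matches sub[0] = 'c'
  Position 1 ('e'): no match needed
  Position 2 ('c'): no match needed
  Position 3 ('e'): no match needed
  Position 4 ('b'): no match needed
  Position 5 ('c'): no match needed
  Position 6 ('c'): no match needed
  Position 7 ('b'): no match needed
Only matched 1/3 characters => not a subsequence

0


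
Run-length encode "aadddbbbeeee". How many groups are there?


Input: aadddbbbeeee
Scanning for consecutive runs:
  Group 1: 'a' x 2 (positions 0-1)
  Group 2: 'd' x 3 (positions 2-4)
  Group 3: 'b' x 3 (positions 5-7)
  Group 4: 'e' x 4 (positions 8-11)
Total groups: 4

4


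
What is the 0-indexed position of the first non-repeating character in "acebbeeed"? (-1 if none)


Input: acebbeeed
Character frequencies:
  'a': 1
  'b': 2
  'c': 1
  'd': 1
  'e': 4
Scanning left to right for freq == 1:
  Position 0 ('a'): unique! => answer = 0

0


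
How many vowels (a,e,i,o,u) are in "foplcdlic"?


Input: foplcdlic
Checking each character:
  'f' at position 0: consonant
  'o' at position 1: vowel (running total: 1)
  'p' at position 2: consonant
  'l' at position 3: consonant
  'c' at position 4: consonant
  'd' at position 5: consonant
  'l' at position 6: consonant
  'i' at position 7: vowel (running total: 2)
  'c' at position 8: consonant
Total vowels: 2

2


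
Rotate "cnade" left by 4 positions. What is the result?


Input: "cnade", rotate left by 4
First 4 characters: "cnad"
Remaining characters: "e"
Concatenate remaining + first: "e" + "cnad" = "ecnad"

ecnad


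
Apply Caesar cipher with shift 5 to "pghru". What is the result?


Caesar cipher: shift "pghru" by 5
  'p' (pos 15) + 5 = pos 20 = 'u'
  'g' (pos 6) + 5 = pos 11 = 'l'
  'h' (pos 7) + 5 = pos 12 = 'm'
  'r' (pos 17) + 5 = pos 22 = 'w'
  'u' (pos 20) + 5 = pos 25 = 'z'
Result: ulmwz

ulmwz


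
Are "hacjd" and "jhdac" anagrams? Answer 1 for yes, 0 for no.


Strings: "hacjd", "jhdac"
Sorted first:  acdhj
Sorted second: acdhj
Sorted forms match => anagrams

1


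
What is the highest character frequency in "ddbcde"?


Input: ddbcde
Character counts:
  'b': 1
  'c': 1
  'd': 3
  'e': 1
Maximum frequency: 3

3


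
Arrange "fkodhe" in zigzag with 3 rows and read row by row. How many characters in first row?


Zigzag "fkodhe" into 3 rows:
Placing characters:
  'f' => row 0
  'k' => row 1
  'o' => row 2
  'd' => row 1
  'h' => row 0
  'e' => row 1
Rows:
  Row 0: "fh"
  Row 1: "kde"
  Row 2: "o"
First row length: 2

2


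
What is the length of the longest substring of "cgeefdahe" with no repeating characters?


Input: "cgeefdahe"
Sliding window (track last position of each char):
  Position 0 ('c'): window [0,0] length 1 -- new best
  Position 1 ('g'): window [0,1] length 2 -- new best
  Position 2 ('e'): window [0,2] length 3 -- new best
  Position 3 ('e'): repeat (last at 2), move window start to 3
  Position 3 ('e'): window [3,3] length 1
  Position 4 ('f'): window [3,4] length 2
  Position 5 ('d'): window [3,5] length 3
  Position 6 ('a'): window [3,6] length 4 -- new best
  Position 7 ('h'): window [3,7] length 5 -- new best
  Position 8 ('e'): repeat (last at 3), move window start to 4
  Position 8 ('e'): window [4,8] length 5
Longest substring with no repeats: "efdah" with length 5

5


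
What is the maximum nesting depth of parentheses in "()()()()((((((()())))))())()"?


Input: "()()()()((((((()())))))())()"
Tracking depth:
  Position 0 '(': depth becomes 1
  Position 1 ')': depth becomes 0
  Position 2 '(': depth becomes 1
  Position 3 ')': depth becomes 0
  Position 4 '(': depth becomes 1
  Position 5 ')': depth becomes 0
  Position 6 '(': depth becomes 1
  Position 7 ')': depth becomes 0
  Position 8 '(': depth becomes 1
  Position 9 '(': depth becomes 2
  Position 10 '(': depth becomes 3
  Position 11 '(': depth becomes 4
  Position 12 '(': depth becomes 5
  Position 13 '(': depth becomes 6
  Position 14 '(': depth becomes 7
  Position 15 ')': depth becomes 6
  Position 16 '(': depth becomes 7
  Position 17 ')': depth becomes 6
  Position 18 ')': depth becomes 5
  Position 19 ')': depth becomes 4
  Position 20 ')': depth becomes 3
  Position 21 ')': depth becomes 2
  Position 22 ')': depth becomes 1
  Position 23 '(': depth becomes 2
  Position 24 ')': depth becomes 1
  Position 25 ')': depth becomes 0
  Position 26 '(': depth becomes 1
  Position 27 ')': depth becomes 0
Maximum depth reached: 7

7


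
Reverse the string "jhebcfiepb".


Input: jhebcfiepb
Reading characters right to left:
  Position 9: 'b'
  Position 8: 'p'
  Position 7: 'e'
  Position 6: 'i'
  Position 5: 'f'
  Position 4: 'c'
  Position 3: 'b'
  Position 2: 'e'
  Position 1: 'h'
  Position 0: 'j'
Reversed: bpeifcbehj

bpeifcbehj


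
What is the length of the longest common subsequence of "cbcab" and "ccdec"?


LCS of "cbcab" and "ccdec"
DP table:
           c    c    d    e    c
      0    0    0    0    0    0
  c   0    1    1    1    1    1
  b   0    1    1    1    1    1
  c   0    1    2    2    2    2
  a   0    1    2    2    2    2
  b   0    1    2    2    2    2
LCS length = dp[5][5] = 2

2


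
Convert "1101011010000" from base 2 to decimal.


Input: "1101011010000" in base 2
Positional expansion:
  Digit '1' (value 1) x 2^12 = 4096
  Digit '1' (value 1) x 2^11 = 2048
  Digit '0' (value 0) x 2^10 = 0
  Digit '1' (value 1) x 2^9 = 512
  Digit '0' (value 0) x 2^8 = 0
  Digit '1' (value 1) x 2^7 = 128
  Digit '1' (value 1) x 2^6 = 64
  Digit '0' (value 0) x 2^5 = 0
  Digit '1' (value 1) x 2^4 = 16
  Digit '0' (value 0) x 2^3 = 0
  Digit '0' (value 0) x 2^2 = 0
  Digit '0' (value 0) x 2^1 = 0
  Digit '0' (value 0) x 2^0 = 0
Sum = 6864

6864


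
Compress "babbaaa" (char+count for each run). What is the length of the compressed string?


Input: babbaaa
Runs:
  'b' x 1 => "b1"
  'a' x 1 => "a1"
  'b' x 2 => "b2"
  'a' x 3 => "a3"
Compressed: "b1a1b2a3"
Compressed length: 8

8


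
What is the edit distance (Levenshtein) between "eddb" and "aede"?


Computing edit distance: "eddb" -> "aede"
DP table:
           a    e    d    e
      0    1    2    3    4
  e   1    1    1    2    3
  d   2    2    2    1    2
  d   3    3    3    2    2
  b   4    4    4    3    3
Edit distance = dp[4][4] = 3

3


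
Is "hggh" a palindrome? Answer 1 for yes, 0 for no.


Input: hggh
Reversed: hggh
  Compare pos 0 ('h') with pos 3 ('h'): match
  Compare pos 1 ('g') with pos 2 ('g'): match
Result: palindrome

1


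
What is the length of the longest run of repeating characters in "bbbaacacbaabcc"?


Input: "bbbaacacbaabcc"
Scanning for longest run:
  Position 1 ('b'): continues run of 'b', length=2
  Position 2 ('b'): continues run of 'b', length=3
  Position 3 ('a'): new char, reset run to 1
  Position 4 ('a'): continues run of 'a', length=2
  Position 5 ('c'): new char, reset run to 1
  Position 6 ('a'): new char, reset run to 1
  Position 7 ('c'): new char, reset run to 1
  Position 8 ('b'): new char, reset run to 1
  Position 9 ('a'): new char, reset run to 1
  Position 10 ('a'): continues run of 'a', length=2
  Position 11 ('b'): new char, reset run to 1
  Position 12 ('c'): new char, reset run to 1
  Position 13 ('c'): continues run of 'c', length=2
Longest run: 'b' with length 3

3


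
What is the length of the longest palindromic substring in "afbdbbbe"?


Input: "afbdbbbe"
Checking substrings for palindromes:
  [2:5] "bdb" (len 3) => palindrome
  [4:7] "bbb" (len 3) => palindrome
  [4:6] "bb" (len 2) => palindrome
  [5:7] "bb" (len 2) => palindrome
Longest palindromic substring: "bdb" with length 3

3


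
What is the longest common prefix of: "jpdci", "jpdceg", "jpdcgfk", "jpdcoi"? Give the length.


Words: jpdci, jpdceg, jpdcgfk, jpdcoi
  Position 0: all 'j' => match
  Position 1: all 'p' => match
  Position 2: all 'd' => match
  Position 3: all 'c' => match
  Position 4: ('i', 'e', 'g', 'o') => mismatch, stop
LCP = "jpdc" (length 4)

4


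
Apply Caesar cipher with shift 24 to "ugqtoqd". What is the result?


Caesar cipher: shift "ugqtoqd" by 24
  'u' (pos 20) + 24 = pos 18 = 's'
  'g' (pos 6) + 24 = pos 4 = 'e'
  'q' (pos 16) + 24 = pos 14 = 'o'
  't' (pos 19) + 24 = pos 17 = 'r'
  'o' (pos 14) + 24 = pos 12 = 'm'
  'q' (pos 16) + 24 = pos 14 = 'o'
  'd' (pos 3) + 24 = pos 1 = 'b'
Result: seormob

seormob


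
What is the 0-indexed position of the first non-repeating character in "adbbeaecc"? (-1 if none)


Input: adbbeaecc
Character frequencies:
  'a': 2
  'b': 2
  'c': 2
  'd': 1
  'e': 2
Scanning left to right for freq == 1:
  Position 0 ('a'): freq=2, skip
  Position 1 ('d'): unique! => answer = 1

1


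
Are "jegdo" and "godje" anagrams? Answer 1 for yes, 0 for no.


Strings: "jegdo", "godje"
Sorted first:  degjo
Sorted second: degjo
Sorted forms match => anagrams

1


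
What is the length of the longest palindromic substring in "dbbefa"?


Input: "dbbefa"
Checking substrings for palindromes:
  [1:3] "bb" (len 2) => palindrome
Longest palindromic substring: "bb" with length 2

2


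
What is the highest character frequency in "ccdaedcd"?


Input: ccdaedcd
Character counts:
  'a': 1
  'c': 3
  'd': 3
  'e': 1
Maximum frequency: 3

3


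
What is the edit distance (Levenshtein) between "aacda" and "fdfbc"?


Computing edit distance: "aacda" -> "fdfbc"
DP table:
           f    d    f    b    c
      0    1    2    3    4    5
  a   1    1    2    3    4    5
  a   2    2    2    3    4    5
  c   3    3    3    3    4    4
  d   4    4    3    4    4    5
  a   5    5    4    4    5    5
Edit distance = dp[5][5] = 5

5


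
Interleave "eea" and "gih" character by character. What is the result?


Interleaving "eea" and "gih":
  Position 0: 'e' from first, 'g' from second => "eg"
  Position 1: 'e' from first, 'i' from second => "ei"
  Position 2: 'a' from first, 'h' from second => "ah"
Result: egeiah

egeiah


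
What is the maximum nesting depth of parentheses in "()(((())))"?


Input: "()(((())))"
Tracking depth:
  Position 0 '(': depth becomes 1
  Position 1 ')': depth becomes 0
  Position 2 '(': depth becomes 1
  Position 3 '(': depth becomes 2
  Position 4 '(': depth becomes 3
  Position 5 '(': depth becomes 4
  Position 6 ')': depth becomes 3
  Position 7 ')': depth becomes 2
  Position 8 ')': depth becomes 1
  Position 9 ')': depth becomes 0
Maximum depth reached: 4

4


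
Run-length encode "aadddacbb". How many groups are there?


Input: aadddacbb
Scanning for consecutive runs:
  Group 1: 'a' x 2 (positions 0-1)
  Group 2: 'd' x 3 (positions 2-4)
  Group 3: 'a' x 1 (positions 5-5)
  Group 4: 'c' x 1 (positions 6-6)
  Group 5: 'b' x 2 (positions 7-8)
Total groups: 5

5


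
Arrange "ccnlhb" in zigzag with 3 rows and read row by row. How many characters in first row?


Zigzag "ccnlhb" into 3 rows:
Placing characters:
  'c' => row 0
  'c' => row 1
  'n' => row 2
  'l' => row 1
  'h' => row 0
  'b' => row 1
Rows:
  Row 0: "ch"
  Row 1: "clb"
  Row 2: "n"
First row length: 2

2


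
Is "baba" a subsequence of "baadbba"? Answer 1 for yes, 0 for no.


Check if "baba" is a subsequence of "baadbba"
Greedy scan:
  Position 0 ('b'): matches sub[0] = 'b'
  Position 1 ('a'): matches sub[1] = 'a'
  Position 2 ('a'): no match needed
  Position 3 ('d'): no match needed
  Position 4 ('b'): matches sub[2] = 'b'
  Position 5 ('b'): no match needed
  Position 6 ('a'): matches sub[3] = 'a'
All 4 characters matched => is a subsequence

1


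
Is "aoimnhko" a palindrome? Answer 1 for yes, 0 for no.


Input: aoimnhko
Reversed: okhnmioa
  Compare pos 0 ('a') with pos 7 ('o'): MISMATCH
  Compare pos 1 ('o') with pos 6 ('k'): MISMATCH
  Compare pos 2 ('i') with pos 5 ('h'): MISMATCH
  Compare pos 3 ('m') with pos 4 ('n'): MISMATCH
Result: not a palindrome

0


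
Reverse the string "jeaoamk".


Input: jeaoamk
Reading characters right to left:
  Position 6: 'k'
  Position 5: 'm'
  Position 4: 'a'
  Position 3: 'o'
  Position 2: 'a'
  Position 1: 'e'
  Position 0: 'j'
Reversed: kmaoaej

kmaoaej


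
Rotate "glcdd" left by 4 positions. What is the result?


Input: "glcdd", rotate left by 4
First 4 characters: "glcd"
Remaining characters: "d"
Concatenate remaining + first: "d" + "glcd" = "dglcd"

dglcd


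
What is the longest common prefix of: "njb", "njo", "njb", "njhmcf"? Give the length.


Words: njb, njo, njb, njhmcf
  Position 0: all 'n' => match
  Position 1: all 'j' => match
  Position 2: ('b', 'o', 'b', 'h') => mismatch, stop
LCP = "nj" (length 2)

2


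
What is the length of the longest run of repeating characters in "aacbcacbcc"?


Input: "aacbcacbcc"
Scanning for longest run:
  Position 1 ('a'): continues run of 'a', length=2
  Position 2 ('c'): new char, reset run to 1
  Position 3 ('b'): new char, reset run to 1
  Position 4 ('c'): new char, reset run to 1
  Position 5 ('a'): new char, reset run to 1
  Position 6 ('c'): new char, reset run to 1
  Position 7 ('b'): new char, reset run to 1
  Position 8 ('c'): new char, reset run to 1
  Position 9 ('c'): continues run of 'c', length=2
Longest run: 'a' with length 2

2


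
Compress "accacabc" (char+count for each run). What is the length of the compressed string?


Input: accacabc
Runs:
  'a' x 1 => "a1"
  'c' x 2 => "c2"
  'a' x 1 => "a1"
  'c' x 1 => "c1"
  'a' x 1 => "a1"
  'b' x 1 => "b1"
  'c' x 1 => "c1"
Compressed: "a1c2a1c1a1b1c1"
Compressed length: 14

14


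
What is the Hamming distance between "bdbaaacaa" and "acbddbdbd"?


Comparing "bdbaaacaa" and "acbddbdbd" position by position:
  Position 0: 'b' vs 'a' => differ
  Position 1: 'd' vs 'c' => differ
  Position 2: 'b' vs 'b' => same
  Position 3: 'a' vs 'd' => differ
  Position 4: 'a' vs 'd' => differ
  Position 5: 'a' vs 'b' => differ
  Position 6: 'c' vs 'd' => differ
  Position 7: 'a' vs 'b' => differ
  Position 8: 'a' vs 'd' => differ
Total differences (Hamming distance): 8

8


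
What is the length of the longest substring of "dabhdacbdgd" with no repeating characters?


Input: "dabhdacbdgd"
Sliding window (track last position of each char):
  Position 0 ('d'): window [0,0] length 1 -- new best
  Position 1 ('a'): window [0,1] length 2 -- new best
  Position 2 ('b'): window [0,2] length 3 -- new best
  Position 3 ('h'): window [0,3] length 4 -- new best
  Position 4 ('d'): repeat (last at 0), move window start to 1
  Position 4 ('d'): window [1,4] length 4
  Position 5 ('a'): repeat (last at 1), move window start to 2
  Position 5 ('a'): window [2,5] length 4
  Position 6 ('c'): window [2,6] length 5 -- new best
  Position 7 ('b'): repeat (last at 2), move window start to 3
  Position 7 ('b'): window [3,7] length 5
  Position 8 ('d'): repeat (last at 4), move window start to 5
  Position 8 ('d'): window [5,8] length 4
  Position 9 ('g'): window [5,9] length 5
  Position 10 ('d'): repeat (last at 8), move window start to 9
  Position 10 ('d'): window [9,10] length 2
Longest substring with no repeats: "bhdac" with length 5

5


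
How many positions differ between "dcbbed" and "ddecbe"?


Comparing "dcbbed" and "ddecbe" position by position:
  Position 0: 'd' vs 'd' => same
  Position 1: 'c' vs 'd' => DIFFER
  Position 2: 'b' vs 'e' => DIFFER
  Position 3: 'b' vs 'c' => DIFFER
  Position 4: 'e' vs 'b' => DIFFER
  Position 5: 'd' vs 'e' => DIFFER
Positions that differ: 5

5


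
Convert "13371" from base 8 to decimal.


Input: "13371" in base 8
Positional expansion:
  Digit '1' (value 1) x 8^4 = 4096
  Digit '3' (value 3) x 8^3 = 1536
  Digit '3' (value 3) x 8^2 = 192
  Digit '7' (value 7) x 8^1 = 56
  Digit '1' (value 1) x 8^0 = 1
Sum = 5881

5881


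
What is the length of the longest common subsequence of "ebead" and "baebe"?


LCS of "ebead" and "baebe"
DP table:
           b    a    e    b    e
      0    0    0    0    0    0
  e   0    0    0    1    1    1
  b   0    1    1    1    2    2
  e   0    1    1    2    2    3
  a   0    1    2    2    2    3
  d   0    1    2    2    2    3
LCS length = dp[5][5] = 3

3


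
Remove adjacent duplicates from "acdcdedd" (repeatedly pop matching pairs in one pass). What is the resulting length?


Input: acdcdedd
Stack-based adjacent duplicate removal:
  Read 'a': push. Stack: a
  Read 'c': push. Stack: ac
  Read 'd': push. Stack: acd
  Read 'c': push. Stack: acdc
  Read 'd': push. Stack: acdcd
  Read 'e': push. Stack: acdcde
  Read 'd': push. Stack: acdcded
  Read 'd': matches stack top 'd' => pop. Stack: acdcde
Final stack: "acdcde" (length 6)

6


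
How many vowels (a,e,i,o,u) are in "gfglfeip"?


Input: gfglfeip
Checking each character:
  'g' at position 0: consonant
  'f' at position 1: consonant
  'g' at position 2: consonant
  'l' at position 3: consonant
  'f' at position 4: consonant
  'e' at position 5: vowel (running total: 1)
  'i' at position 6: vowel (running total: 2)
  'p' at position 7: consonant
Total vowels: 2

2


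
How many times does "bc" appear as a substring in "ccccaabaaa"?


Searching for "bc" in "ccccaabaaa"
Scanning each position:
  Position 0: "cc" => no
  Position 1: "cc" => no
  Position 2: "cc" => no
  Position 3: "ca" => no
  Position 4: "aa" => no
  Position 5: "ab" => no
  Position 6: "ba" => no
  Position 7: "aa" => no
  Position 8: "aa" => no
Total occurrences: 0

0


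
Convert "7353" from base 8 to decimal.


Input: "7353" in base 8
Positional expansion:
  Digit '7' (value 7) x 8^3 = 3584
  Digit '3' (value 3) x 8^2 = 192
  Digit '5' (value 5) x 8^1 = 40
  Digit '3' (value 3) x 8^0 = 3
Sum = 3819

3819


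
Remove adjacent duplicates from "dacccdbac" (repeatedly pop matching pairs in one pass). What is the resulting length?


Input: dacccdbac
Stack-based adjacent duplicate removal:
  Read 'd': push. Stack: d
  Read 'a': push. Stack: da
  Read 'c': push. Stack: dac
  Read 'c': matches stack top 'c' => pop. Stack: da
  Read 'c': push. Stack: dac
  Read 'd': push. Stack: dacd
  Read 'b': push. Stack: dacdb
  Read 'a': push. Stack: dacdba
  Read 'c': push. Stack: dacdbac
Final stack: "dacdbac" (length 7)

7


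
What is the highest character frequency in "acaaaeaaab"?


Input: acaaaeaaab
Character counts:
  'a': 7
  'b': 1
  'c': 1
  'e': 1
Maximum frequency: 7

7


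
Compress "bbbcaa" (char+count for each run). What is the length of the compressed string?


Input: bbbcaa
Runs:
  'b' x 3 => "b3"
  'c' x 1 => "c1"
  'a' x 2 => "a2"
Compressed: "b3c1a2"
Compressed length: 6

6


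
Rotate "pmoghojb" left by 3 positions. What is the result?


Input: "pmoghojb", rotate left by 3
First 3 characters: "pmo"
Remaining characters: "ghojb"
Concatenate remaining + first: "ghojb" + "pmo" = "ghojbpmo"

ghojbpmo


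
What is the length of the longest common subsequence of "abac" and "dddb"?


LCS of "abac" and "dddb"
DP table:
           d    d    d    b
      0    0    0    0    0
  a   0    0    0    0    0
  b   0    0    0    0    1
  a   0    0    0    0    1
  c   0    0    0    0    1
LCS length = dp[4][4] = 1

1


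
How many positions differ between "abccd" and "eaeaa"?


Comparing "abccd" and "eaeaa" position by position:
  Position 0: 'a' vs 'e' => DIFFER
  Position 1: 'b' vs 'a' => DIFFER
  Position 2: 'c' vs 'e' => DIFFER
  Position 3: 'c' vs 'a' => DIFFER
  Position 4: 'd' vs 'a' => DIFFER
Positions that differ: 5

5


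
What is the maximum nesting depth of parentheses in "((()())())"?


Input: "((()())())"
Tracking depth:
  Position 0 '(': depth becomes 1
  Position 1 '(': depth becomes 2
  Position 2 '(': depth becomes 3
  Position 3 ')': depth becomes 2
  Position 4 '(': depth becomes 3
  Position 5 ')': depth becomes 2
  Position 6 ')': depth becomes 1
  Position 7 '(': depth becomes 2
  Position 8 ')': depth becomes 1
  Position 9 ')': depth becomes 0
Maximum depth reached: 3

3


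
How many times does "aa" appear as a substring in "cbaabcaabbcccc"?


Searching for "aa" in "cbaabcaabbcccc"
Scanning each position:
  Position 0: "cb" => no
  Position 1: "ba" => no
  Position 2: "aa" => MATCH
  Position 3: "ab" => no
  Position 4: "bc" => no
  Position 5: "ca" => no
  Position 6: "aa" => MATCH
  Position 7: "ab" => no
  Position 8: "bb" => no
  Position 9: "bc" => no
  Position 10: "cc" => no
  Position 11: "cc" => no
  Position 12: "cc" => no
Total occurrences: 2

2


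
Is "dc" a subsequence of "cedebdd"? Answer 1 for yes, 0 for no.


Check if "dc" is a subsequence of "cedebdd"
Greedy scan:
  Position 0 ('c'): no match needed
  Position 1 ('e'): no match needed
  Position 2 ('d'): matches sub[0] = 'd'
  Position 3 ('e'): no match needed
  Position 4 ('b'): no match needed
  Position 5 ('d'): no match needed
  Position 6 ('d'): no match needed
Only matched 1/2 characters => not a subsequence

0


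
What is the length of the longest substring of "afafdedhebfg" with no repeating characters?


Input: "afafdedhebfg"
Sliding window (track last position of each char):
  Position 0 ('a'): window [0,0] length 1 -- new best
  Position 1 ('f'): window [0,1] length 2 -- new best
  Position 2 ('a'): repeat (last at 0), move window start to 1
  Position 2 ('a'): window [1,2] length 2
  Position 3 ('f'): repeat (last at 1), move window start to 2
  Position 3 ('f'): window [2,3] length 2
  Position 4 ('d'): window [2,4] length 3 -- new best
  Position 5 ('e'): window [2,5] length 4 -- new best
  Position 6 ('d'): repeat (last at 4), move window start to 5
  Position 6 ('d'): window [5,6] length 2
  Position 7 ('h'): window [5,7] length 3
  Position 8 ('e'): repeat (last at 5), move window start to 6
  Position 8 ('e'): window [6,8] length 3
  Position 9 ('b'): window [6,9] length 4
  Position 10 ('f'): window [6,10] length 5 -- new best
  Position 11 ('g'): window [6,11] length 6 -- new best
Longest substring with no repeats: "dhebfg" with length 6

6


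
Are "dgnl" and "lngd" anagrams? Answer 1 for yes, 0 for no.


Strings: "dgnl", "lngd"
Sorted first:  dgln
Sorted second: dgln
Sorted forms match => anagrams

1


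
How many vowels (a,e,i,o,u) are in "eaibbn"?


Input: eaibbn
Checking each character:
  'e' at position 0: vowel (running total: 1)
  'a' at position 1: vowel (running total: 2)
  'i' at position 2: vowel (running total: 3)
  'b' at position 3: consonant
  'b' at position 4: consonant
  'n' at position 5: consonant
Total vowels: 3

3
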